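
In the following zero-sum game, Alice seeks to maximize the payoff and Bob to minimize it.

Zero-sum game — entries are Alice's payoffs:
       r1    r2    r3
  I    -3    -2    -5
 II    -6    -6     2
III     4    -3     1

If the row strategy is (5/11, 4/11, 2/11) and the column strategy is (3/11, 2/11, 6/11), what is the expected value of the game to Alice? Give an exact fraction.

Against (3/11, 2/11, 6/11), each row's expected payoff is I: -43/11; II: -18/11; III: 12/11.
Taking the (5/11, 4/11, 2/11)-weighted average: (5/11)·(-43/11) + (4/11)·(-18/11) + (2/11)·(12/11) = -263/121.

-263/121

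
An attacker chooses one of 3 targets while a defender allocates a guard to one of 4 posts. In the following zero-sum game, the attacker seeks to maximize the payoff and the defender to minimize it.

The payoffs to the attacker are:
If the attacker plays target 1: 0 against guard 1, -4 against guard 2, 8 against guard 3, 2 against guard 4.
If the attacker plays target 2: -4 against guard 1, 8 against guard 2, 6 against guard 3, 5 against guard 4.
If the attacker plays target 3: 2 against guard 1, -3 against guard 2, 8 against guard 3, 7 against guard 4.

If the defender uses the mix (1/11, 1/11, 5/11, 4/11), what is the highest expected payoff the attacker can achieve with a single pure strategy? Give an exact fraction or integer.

67/11

target 1: (0)·(1/11) + (-4)·(1/11) + (8)·(5/11) + (2)·(4/11) = 4.
target 2: (-4)·(1/11) + (8)·(1/11) + (6)·(5/11) + (5)·(4/11) = 54/11.
target 3: (2)·(1/11) + (-3)·(1/11) + (8)·(5/11) + (7)·(4/11) = 67/11.
The best pure response is target 3 with expected payoff 67/11.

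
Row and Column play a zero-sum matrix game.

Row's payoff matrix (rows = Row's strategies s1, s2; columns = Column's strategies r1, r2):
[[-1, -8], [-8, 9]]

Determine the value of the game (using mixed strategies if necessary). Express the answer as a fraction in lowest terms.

-73/24

Row minima are -8 and -8, so Row's maximin is -8; column maxima are -1 and 9, so Column's minimax is -1. These differ, so the equilibrium is in mixed strategies.
Let Row play s1 with probability p. Column is indifferent when −p − 8(1−p) = −8p + 9(1−p), giving p = 17/24.
Let Column play r1 with probability q. Row is indifferent when −q − 8(1−q) = −8q + 9(1−q), giving q = 17/24.
The value is -1·(17/24) + (-8)·(7/24) = -73/24.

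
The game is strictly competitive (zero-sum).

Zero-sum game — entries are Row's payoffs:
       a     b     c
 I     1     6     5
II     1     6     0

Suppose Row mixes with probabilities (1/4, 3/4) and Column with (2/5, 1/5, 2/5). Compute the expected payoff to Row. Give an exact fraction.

Against (2/5, 1/5, 2/5), each row's expected payoff is I: 18/5; II: 8/5.
Taking the (1/4, 3/4)-weighted average: (1/4)·(18/5) + (3/4)·(8/5) = 21/10.

21/10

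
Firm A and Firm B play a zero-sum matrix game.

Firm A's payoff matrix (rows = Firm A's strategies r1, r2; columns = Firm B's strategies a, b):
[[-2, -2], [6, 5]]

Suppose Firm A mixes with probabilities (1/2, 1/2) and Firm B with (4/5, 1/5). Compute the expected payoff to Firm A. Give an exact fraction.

Against (4/5, 1/5), each row's expected payoff is r1: -2; r2: 29/5.
Taking the (1/2, 1/2)-weighted average: (1/2)·(-2) + (1/2)·(29/5) = 19/10.

19/10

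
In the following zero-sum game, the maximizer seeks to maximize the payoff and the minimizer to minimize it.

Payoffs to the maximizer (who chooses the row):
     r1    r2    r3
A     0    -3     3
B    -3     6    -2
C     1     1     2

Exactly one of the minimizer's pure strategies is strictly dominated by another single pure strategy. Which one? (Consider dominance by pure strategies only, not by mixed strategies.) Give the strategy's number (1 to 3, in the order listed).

The minimizer prefers columns that give the maximizer less. Compare r3 with r1: 0 < 3, -3 < -2, 1 < 2.
So r1 strictly dominates r3 for the minimizer; r3 is strictly dominated.

3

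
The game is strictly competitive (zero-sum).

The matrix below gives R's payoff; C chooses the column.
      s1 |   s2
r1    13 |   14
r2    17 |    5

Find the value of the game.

173/13

Row minima are 13 and 5, so R's maximin is 13; column maxima are 17 and 14, so C's minimax is 14. These differ, so the equilibrium is in mixed strategies.
Let R play r1 with probability p. C is indifferent when 13p + 17(1−p) = 14p + 5(1−p), giving p = 12/13.
Let C play s1 with probability q. R is indifferent when 13q + 14(1−q) = 17q + 5(1−q), giving q = 9/13.
The value is 13·(9/13) + (14)·(4/13) = 173/13.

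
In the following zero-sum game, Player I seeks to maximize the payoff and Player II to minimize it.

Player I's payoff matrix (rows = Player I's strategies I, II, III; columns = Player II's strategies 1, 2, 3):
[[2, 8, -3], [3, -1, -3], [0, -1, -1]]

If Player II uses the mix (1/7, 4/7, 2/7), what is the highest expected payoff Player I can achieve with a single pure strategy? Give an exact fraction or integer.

4

I: (2)·(1/7) + (8)·(4/7) + (-3)·(2/7) = 4.
II: (3)·(1/7) + (-1)·(4/7) + (-3)·(2/7) = -1.
III: (0)·(1/7) + (-1)·(4/7) + (-1)·(2/7) = -6/7.
The best pure response is I with expected payoff 4.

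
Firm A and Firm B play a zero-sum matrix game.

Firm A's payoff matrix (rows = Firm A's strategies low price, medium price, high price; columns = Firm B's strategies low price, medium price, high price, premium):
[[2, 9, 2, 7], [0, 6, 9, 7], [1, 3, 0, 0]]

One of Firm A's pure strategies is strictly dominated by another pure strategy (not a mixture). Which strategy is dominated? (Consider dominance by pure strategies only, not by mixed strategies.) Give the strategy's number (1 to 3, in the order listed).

3

Compare high price with low price: 2 > 1, 9 > 3, 2 > 0, 7 > 0.
So low price strictly dominates high price for Firm A; high price is strictly dominated.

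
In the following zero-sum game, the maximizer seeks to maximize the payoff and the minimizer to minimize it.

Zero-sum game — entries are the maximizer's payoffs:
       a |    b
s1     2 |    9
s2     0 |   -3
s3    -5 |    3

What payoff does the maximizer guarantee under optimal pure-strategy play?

Row minima: 2, -3, -5 → the maximizer's maximin is 2.
Column maxima: 2, 9 → the minimizer's minimax is 2.
They coincide at (s1, a), so the value is 2.

2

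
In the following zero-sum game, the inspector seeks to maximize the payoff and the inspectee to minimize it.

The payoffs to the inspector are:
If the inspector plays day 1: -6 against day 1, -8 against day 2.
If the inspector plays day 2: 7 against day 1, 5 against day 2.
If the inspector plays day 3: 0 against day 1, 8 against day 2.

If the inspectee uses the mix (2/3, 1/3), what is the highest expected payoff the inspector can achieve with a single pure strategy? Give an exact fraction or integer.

19/3

day 1: (-6)·(2/3) + (-8)·(1/3) = -20/3.
day 2: (7)·(2/3) + (5)·(1/3) = 19/3.
day 3: (0)·(2/3) + (8)·(1/3) = 8/3.
The best pure response is day 2 with expected payoff 19/3.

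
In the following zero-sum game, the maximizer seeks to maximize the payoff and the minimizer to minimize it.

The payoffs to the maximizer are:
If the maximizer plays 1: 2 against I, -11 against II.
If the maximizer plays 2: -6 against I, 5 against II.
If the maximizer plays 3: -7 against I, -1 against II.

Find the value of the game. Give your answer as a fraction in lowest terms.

-7/3

Row 3 is strictly dominated by row 2, so the maximizer never plays it.
The remaining 2×2 game on (1, 2) × (I, II) has no saddle point. Let the maximizer play 1 with probability p; indifference gives 2p − 6(1−p) = −11p + 5(1−p), so p = 11/24.
Similarly the minimizer's optimal q on I is 2/3, and the value is 2·(2/3) + (-11)·(1/3) = -7/3.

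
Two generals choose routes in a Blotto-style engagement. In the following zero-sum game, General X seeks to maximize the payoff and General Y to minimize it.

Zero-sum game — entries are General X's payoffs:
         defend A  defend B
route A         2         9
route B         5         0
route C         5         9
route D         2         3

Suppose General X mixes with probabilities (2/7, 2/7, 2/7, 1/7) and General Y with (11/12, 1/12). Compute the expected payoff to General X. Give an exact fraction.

Against (11/12, 1/12), each row's expected payoff is route A: 31/12; route B: 55/12; route C: 16/3; route D: 25/12.
Taking the (2/7, 2/7, 2/7, 1/7)-weighted average: (2/7)·(31/12) + (2/7)·(55/12) + (2/7)·(16/3) + (1/7)·(25/12) = 325/84.

325/84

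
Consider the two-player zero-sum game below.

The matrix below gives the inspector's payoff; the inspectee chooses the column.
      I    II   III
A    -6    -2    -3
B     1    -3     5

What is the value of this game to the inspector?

Column III is strictly dominated by I for the inspectee (it gives the inspector more in every row).
The remaining 2×2 game on (A, B) × (I, II) has no saddle point. Let the inspector play A with probability p; indifference gives −6p + (1−p) = −2p − 3(1−p), so p = 1/2.
Similarly the inspectee's optimal q on I is 1/8, and the value is -6·(1/8) + (-2)·(7/8) = -5/2.

-5/2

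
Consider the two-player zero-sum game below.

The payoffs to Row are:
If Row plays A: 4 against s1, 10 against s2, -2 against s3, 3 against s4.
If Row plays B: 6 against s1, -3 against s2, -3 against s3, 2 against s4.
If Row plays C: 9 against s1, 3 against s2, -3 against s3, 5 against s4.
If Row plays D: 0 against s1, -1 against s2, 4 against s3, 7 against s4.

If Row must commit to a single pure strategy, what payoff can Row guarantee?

The worst-case payoff for each row is A: -2, B: -3, C: -3, D: -1.
The best of these is -1.

-1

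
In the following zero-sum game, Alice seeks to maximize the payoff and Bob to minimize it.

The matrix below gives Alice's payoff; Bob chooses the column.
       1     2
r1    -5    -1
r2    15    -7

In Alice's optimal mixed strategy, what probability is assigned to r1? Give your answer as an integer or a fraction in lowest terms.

Row minima are -5 and -7, so Alice's maximin is -5; column maxima are 15 and -1, so Bob's minimax is -1. These differ, so the equilibrium is in mixed strategies.
Let Alice play r1 with probability p. Bob is indifferent when −5p + 15(1−p) = −p − 7(1−p), giving p = 11/13.

11/13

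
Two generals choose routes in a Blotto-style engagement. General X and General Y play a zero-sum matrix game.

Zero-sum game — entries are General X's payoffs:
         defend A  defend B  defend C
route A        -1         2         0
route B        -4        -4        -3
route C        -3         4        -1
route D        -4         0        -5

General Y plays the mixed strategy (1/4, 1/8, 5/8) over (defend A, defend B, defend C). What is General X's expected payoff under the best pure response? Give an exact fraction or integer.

route A: (-1)·(1/4) + (2)·(1/8) + (0)·(5/8) = 0.
route B: (-4)·(1/4) + (-4)·(1/8) + (-3)·(5/8) = -27/8.
route C: (-3)·(1/4) + (4)·(1/8) + (-1)·(5/8) = -7/8.
route D: (-4)·(1/4) + (0)·(1/8) + (-5)·(5/8) = -33/8.
The best pure response is route A with expected payoff 0.

0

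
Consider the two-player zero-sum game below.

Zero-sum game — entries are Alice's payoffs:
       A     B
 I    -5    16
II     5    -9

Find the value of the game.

Row minima are -5 and -9, so Alice's maximin is -5; column maxima are 5 and 16, so Bob's minimax is 5. These differ, so the equilibrium is in mixed strategies.
Let Alice play I with probability p. Bob is indifferent when −5p + 5(1−p) = 16p − 9(1−p), giving p = 2/5.
Let Bob play A with probability q. Alice is indifferent when −5q + 16(1−q) = 5q − 9(1−q), giving q = 5/7.
The value is -5·(5/7) + (16)·(2/7) = 1.

1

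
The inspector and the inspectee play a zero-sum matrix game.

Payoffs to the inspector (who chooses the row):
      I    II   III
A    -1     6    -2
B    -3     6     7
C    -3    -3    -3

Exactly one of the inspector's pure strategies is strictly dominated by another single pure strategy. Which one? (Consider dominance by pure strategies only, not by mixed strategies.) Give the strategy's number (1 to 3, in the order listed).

3

Compare C with A: -1 > -3, 6 > -3, -2 > -3.
So A strictly dominates C for the inspector; C is strictly dominated.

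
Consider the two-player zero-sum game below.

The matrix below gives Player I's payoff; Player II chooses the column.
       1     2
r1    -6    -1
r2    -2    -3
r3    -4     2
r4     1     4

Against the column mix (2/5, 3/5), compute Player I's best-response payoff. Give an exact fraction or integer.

14/5

r1: (-6)·(2/5) + (-1)·(3/5) = -3.
r2: (-2)·(2/5) + (-3)·(3/5) = -13/5.
r3: (-4)·(2/5) + (2)·(3/5) = -2/5.
r4: (1)·(2/5) + (4)·(3/5) = 14/5.
The best pure response is r4 with expected payoff 14/5.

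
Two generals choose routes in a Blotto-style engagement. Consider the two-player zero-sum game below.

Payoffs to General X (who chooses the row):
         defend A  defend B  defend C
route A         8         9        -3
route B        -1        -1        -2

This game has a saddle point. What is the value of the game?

-2

Row minima: -3, -2 → General X's maximin is -2.
Column maxima: 8, 9, -2 → General Y's minimax is -2.
They coincide at (route B, defend C), so the value is -2.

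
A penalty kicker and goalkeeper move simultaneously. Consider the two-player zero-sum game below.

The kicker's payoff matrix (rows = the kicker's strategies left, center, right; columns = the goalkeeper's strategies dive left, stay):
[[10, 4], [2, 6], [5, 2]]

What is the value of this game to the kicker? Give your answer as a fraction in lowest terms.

Row right is strictly dominated by row left, so the kicker never plays it.
The remaining 2×2 game on (left, center) × (dive left, stay) has no saddle point. Let the kicker play left with probability p; indifference gives 10p + 2(1−p) = 4p + 6(1−p), so p = 2/5.
Similarly the goalkeeper's optimal q on dive left is 1/5, and the value is 10·(1/5) + (4)·(4/5) = 26/5.

26/5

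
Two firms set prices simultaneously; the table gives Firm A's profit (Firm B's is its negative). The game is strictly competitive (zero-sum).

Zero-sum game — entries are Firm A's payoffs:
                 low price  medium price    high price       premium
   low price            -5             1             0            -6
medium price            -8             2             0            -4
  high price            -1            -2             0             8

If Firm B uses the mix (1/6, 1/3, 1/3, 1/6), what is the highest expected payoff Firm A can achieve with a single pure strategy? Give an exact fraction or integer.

1/2

low price: (-5)·(1/6) + (1)·(1/3) + (0)·(1/3) + (-6)·(1/6) = -3/2.
medium price: (-8)·(1/6) + (2)·(1/3) + (0)·(1/3) + (-4)·(1/6) = -4/3.
high price: (-1)·(1/6) + (-2)·(1/3) + (0)·(1/3) + (8)·(1/6) = 1/2.
The best pure response is high price with expected payoff 1/2.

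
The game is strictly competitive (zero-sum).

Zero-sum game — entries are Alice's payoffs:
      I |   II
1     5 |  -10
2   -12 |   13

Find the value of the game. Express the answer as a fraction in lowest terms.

Row minima are -10 and -12, so Alice's maximin is -10; column maxima are 5 and 13, so Bob's minimax is 5. These differ, so the equilibrium is in mixed strategies.
Let Alice play 1 with probability p. Bob is indifferent when 5p − 12(1−p) = −10p + 13(1−p), giving p = 5/8.
Let Bob play I with probability q. Alice is indifferent when 5q − 10(1−q) = −12q + 13(1−q), giving q = 23/40.
The value is 5·(23/40) + (-10)·(17/40) = -11/8.

-11/8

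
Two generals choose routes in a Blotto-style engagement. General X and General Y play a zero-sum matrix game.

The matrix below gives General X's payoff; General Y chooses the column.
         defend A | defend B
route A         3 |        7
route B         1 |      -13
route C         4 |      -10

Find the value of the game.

Row route B is strictly dominated by row route C, so General X never plays it.
The remaining 2×2 game on (route A, route C) × (defend A, defend B) has no saddle point. Let General X play route A with probability p; indifference gives 3p + 4(1−p) = 7p − 10(1−p), so p = 7/9.
Similarly General Y's optimal q on defend A is 17/18, and the value is 3·(17/18) + (7)·(1/18) = 29/9.

29/9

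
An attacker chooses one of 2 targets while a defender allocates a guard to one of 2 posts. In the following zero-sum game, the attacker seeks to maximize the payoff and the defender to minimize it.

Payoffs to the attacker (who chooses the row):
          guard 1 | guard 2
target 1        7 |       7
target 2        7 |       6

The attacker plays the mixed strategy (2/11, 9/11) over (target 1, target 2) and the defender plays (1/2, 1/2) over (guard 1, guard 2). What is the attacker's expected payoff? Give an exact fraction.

145/22

Against (1/2, 1/2), each row's expected payoff is target 1: 7; target 2: 13/2.
Taking the (2/11, 9/11)-weighted average: (2/11)·(7) + (9/11)·(13/2) = 145/22.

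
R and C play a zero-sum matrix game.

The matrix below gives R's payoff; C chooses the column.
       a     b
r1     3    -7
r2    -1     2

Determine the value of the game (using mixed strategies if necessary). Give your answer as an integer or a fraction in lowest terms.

-1/13

Row minima are -7 and -1, so R's maximin is -1; column maxima are 3 and 2, so C's minimax is 2. These differ, so the equilibrium is in mixed strategies.
Let R play r1 with probability p. C is indifferent when 3p − (1−p) = −7p + 2(1−p), giving p = 3/13.
Let C play a with probability q. R is indifferent when 3q − 7(1−q) = −q + 2(1−q), giving q = 9/13.
The value is 3·(9/13) + (-7)·(4/13) = -1/13.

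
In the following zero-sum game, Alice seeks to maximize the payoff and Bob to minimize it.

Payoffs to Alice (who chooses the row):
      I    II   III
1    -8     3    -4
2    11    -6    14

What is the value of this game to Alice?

Column III is strictly dominated by I for Bob (it gives Alice more in every row).
The remaining 2×2 game on (1, 2) × (I, II) has no saddle point. Let Alice play 1 with probability p; indifference gives −8p + 11(1−p) = 3p − 6(1−p), so p = 17/28.
Similarly Bob's optimal q on I is 9/28, and the value is -8·(9/28) + (3)·(19/28) = -15/28.

-15/28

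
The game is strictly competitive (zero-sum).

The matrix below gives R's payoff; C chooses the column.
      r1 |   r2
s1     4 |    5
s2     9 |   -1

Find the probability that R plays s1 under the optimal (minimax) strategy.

Row minima are 4 and -1, so R's maximin is 4; column maxima are 9 and 5, so C's minimax is 5. These differ, so the equilibrium is in mixed strategies.
Let R play s1 with probability p. C is indifferent when 4p + 9(1−p) = 5p − (1−p), giving p = 10/11.

10/11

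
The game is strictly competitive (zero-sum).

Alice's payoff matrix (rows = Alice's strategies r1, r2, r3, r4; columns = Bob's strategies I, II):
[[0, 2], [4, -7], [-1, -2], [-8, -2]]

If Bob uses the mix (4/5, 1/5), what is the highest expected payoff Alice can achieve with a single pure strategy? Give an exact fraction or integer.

r1: (0)·(4/5) + (2)·(1/5) = 2/5.
r2: (4)·(4/5) + (-7)·(1/5) = 9/5.
r3: (-1)·(4/5) + (-2)·(1/5) = -6/5.
r4: (-8)·(4/5) + (-2)·(1/5) = -34/5.
The best pure response is r2 with expected payoff 9/5.

9/5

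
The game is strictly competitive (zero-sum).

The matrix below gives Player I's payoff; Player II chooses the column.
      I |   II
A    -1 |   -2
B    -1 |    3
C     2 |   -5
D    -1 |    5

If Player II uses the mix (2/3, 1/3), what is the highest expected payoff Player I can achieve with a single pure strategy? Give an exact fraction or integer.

1

A: (-1)·(2/3) + (-2)·(1/3) = -4/3.
B: (-1)·(2/3) + (3)·(1/3) = 1/3.
C: (2)·(2/3) + (-5)·(1/3) = -1/3.
D: (-1)·(2/3) + (5)·(1/3) = 1.
The best pure response is D with expected payoff 1.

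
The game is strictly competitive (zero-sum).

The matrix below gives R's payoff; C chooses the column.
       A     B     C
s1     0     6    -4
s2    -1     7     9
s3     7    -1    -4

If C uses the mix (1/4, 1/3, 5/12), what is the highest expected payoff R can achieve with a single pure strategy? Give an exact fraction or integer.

s1: (0)·(1/4) + (6)·(1/3) + (-4)·(5/12) = 1/3.
s2: (-1)·(1/4) + (7)·(1/3) + (9)·(5/12) = 35/6.
s3: (7)·(1/4) + (-1)·(1/3) + (-4)·(5/12) = -1/4.
The best pure response is s2 with expected payoff 35/6.

35/6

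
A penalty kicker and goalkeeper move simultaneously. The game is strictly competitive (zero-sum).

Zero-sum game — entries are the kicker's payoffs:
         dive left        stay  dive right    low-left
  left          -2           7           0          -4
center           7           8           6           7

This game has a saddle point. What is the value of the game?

Row minima: -4, 6 → the kicker's maximin is 6.
Column maxima: 7, 8, 6, 7 → the goalkeeper's minimax is 6.
They coincide at (center, dive right), so the value is 6.

6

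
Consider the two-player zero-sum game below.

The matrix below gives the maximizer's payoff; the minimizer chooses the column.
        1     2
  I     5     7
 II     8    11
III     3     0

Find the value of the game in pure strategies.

Row minima: 5, 8, 0 → the maximizer's maximin is 8.
Column maxima: 8, 11 → the minimizer's minimax is 8.
They coincide at (II, 1), so the value is 8.

8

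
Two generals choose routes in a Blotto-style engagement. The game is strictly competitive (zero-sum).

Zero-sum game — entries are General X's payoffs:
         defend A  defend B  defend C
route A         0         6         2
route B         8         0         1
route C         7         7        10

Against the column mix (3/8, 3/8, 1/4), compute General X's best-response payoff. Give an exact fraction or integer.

31/4

route A: (0)·(3/8) + (6)·(3/8) + (2)·(1/4) = 11/4.
route B: (8)·(3/8) + (0)·(3/8) + (1)·(1/4) = 13/4.
route C: (7)·(3/8) + (7)·(3/8) + (10)·(1/4) = 31/4.
The best pure response is route C with expected payoff 31/4.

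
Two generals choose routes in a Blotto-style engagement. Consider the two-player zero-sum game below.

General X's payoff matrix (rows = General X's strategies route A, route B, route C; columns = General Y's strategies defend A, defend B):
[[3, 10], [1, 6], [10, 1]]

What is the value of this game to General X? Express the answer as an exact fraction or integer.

97/16

Row route B is strictly dominated by row route A, so General X never plays it.
The remaining 2×2 game on (route A, route C) × (defend A, defend B) has no saddle point. Let General X play route A with probability p; indifference gives 3p + 10(1−p) = 10p + (1−p), so p = 9/16.
Similarly General Y's optimal q on defend A is 9/16, and the value is 3·(9/16) + (10)·(7/16) = 97/16.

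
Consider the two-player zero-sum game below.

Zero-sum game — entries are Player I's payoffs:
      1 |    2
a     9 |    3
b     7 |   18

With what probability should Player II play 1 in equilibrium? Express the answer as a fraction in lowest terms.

15/17

Row minima are 3 and 7, so Player I's maximin is 7; column maxima are 9 and 18, so Player II's minimax is 9. These differ, so the equilibrium is in mixed strategies.
Let Player II play 1 with probability q. Player I is indifferent when 9q + 3(1−q) = 7q + 18(1−q), giving q = 15/17.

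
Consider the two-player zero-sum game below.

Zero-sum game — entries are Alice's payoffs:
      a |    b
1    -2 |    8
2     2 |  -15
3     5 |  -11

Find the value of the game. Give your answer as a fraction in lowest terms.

Row 2 is strictly dominated by row 3, so Alice never plays it.
The remaining 2×2 game on (1, 3) × (a, b) has no saddle point. Let Alice play 1 with probability p; indifference gives −2p + 5(1−p) = 8p − 11(1−p), so p = 8/13.
Similarly Bob's optimal q on a is 19/26, and the value is -2·(19/26) + (8)·(7/26) = 9/13.

9/13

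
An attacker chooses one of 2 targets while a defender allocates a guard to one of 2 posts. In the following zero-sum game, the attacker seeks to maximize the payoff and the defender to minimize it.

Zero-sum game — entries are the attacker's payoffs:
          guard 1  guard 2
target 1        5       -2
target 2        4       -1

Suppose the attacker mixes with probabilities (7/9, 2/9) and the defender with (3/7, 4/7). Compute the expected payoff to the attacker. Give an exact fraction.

Against (3/7, 4/7), each row's expected payoff is target 1: 1; target 2: 8/7.
Taking the (7/9, 2/9)-weighted average: (7/9)·(1) + (2/9)·(8/7) = 65/63.

65/63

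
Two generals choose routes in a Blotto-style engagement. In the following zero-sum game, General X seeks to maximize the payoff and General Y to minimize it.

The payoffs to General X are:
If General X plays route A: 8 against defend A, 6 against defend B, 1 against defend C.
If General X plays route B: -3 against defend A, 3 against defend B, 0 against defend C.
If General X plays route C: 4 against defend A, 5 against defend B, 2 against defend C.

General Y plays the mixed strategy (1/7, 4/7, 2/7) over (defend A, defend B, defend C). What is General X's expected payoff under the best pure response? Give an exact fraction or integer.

34/7

route A: (8)·(1/7) + (6)·(4/7) + (1)·(2/7) = 34/7.
route B: (-3)·(1/7) + (3)·(4/7) + (0)·(2/7) = 9/7.
route C: (4)·(1/7) + (5)·(4/7) + (2)·(2/7) = 4.
The best pure response is route A with expected payoff 34/7.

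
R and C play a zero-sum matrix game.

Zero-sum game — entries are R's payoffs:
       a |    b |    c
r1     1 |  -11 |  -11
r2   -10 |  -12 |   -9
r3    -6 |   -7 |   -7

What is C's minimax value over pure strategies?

The worst case (largest entry) in each column is a: 1, b: -7, c: -7.
The best (smallest) of these is -7.

-7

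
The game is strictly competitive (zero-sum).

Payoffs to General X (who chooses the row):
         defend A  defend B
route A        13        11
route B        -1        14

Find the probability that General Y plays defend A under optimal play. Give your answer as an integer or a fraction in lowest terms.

3/17

Row minima are 11 and -1, so General X's maximin is 11; column maxima are 13 and 14, so General Y's minimax is 13. These differ, so the equilibrium is in mixed strategies.
Let General Y play defend A with probability q. General X is indifferent when 13q + 11(1−q) = −q + 14(1−q), giving q = 3/17.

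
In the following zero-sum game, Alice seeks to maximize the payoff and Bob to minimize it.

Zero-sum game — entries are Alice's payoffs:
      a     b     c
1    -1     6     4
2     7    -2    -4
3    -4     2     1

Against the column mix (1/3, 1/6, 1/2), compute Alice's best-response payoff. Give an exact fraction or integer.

8/3

1: (-1)·(1/3) + (6)·(1/6) + (4)·(1/2) = 8/3.
2: (7)·(1/3) + (-2)·(1/6) + (-4)·(1/2) = 0.
3: (-4)·(1/3) + (2)·(1/6) + (1)·(1/2) = -1/2.
The best pure response is 1 with expected payoff 8/3.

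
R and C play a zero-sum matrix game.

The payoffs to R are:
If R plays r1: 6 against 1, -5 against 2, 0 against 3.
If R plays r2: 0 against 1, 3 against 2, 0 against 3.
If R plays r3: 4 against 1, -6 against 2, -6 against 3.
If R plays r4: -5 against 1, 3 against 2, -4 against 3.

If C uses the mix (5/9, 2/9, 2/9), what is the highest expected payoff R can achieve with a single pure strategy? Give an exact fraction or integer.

20/9

r1: (6)·(5/9) + (-5)·(2/9) + (0)·(2/9) = 20/9.
r2: (0)·(5/9) + (3)·(2/9) + (0)·(2/9) = 2/3.
r3: (4)·(5/9) + (-6)·(2/9) + (-6)·(2/9) = -4/9.
r4: (-5)·(5/9) + (3)·(2/9) + (-4)·(2/9) = -3.
The best pure response is r1 with expected payoff 20/9.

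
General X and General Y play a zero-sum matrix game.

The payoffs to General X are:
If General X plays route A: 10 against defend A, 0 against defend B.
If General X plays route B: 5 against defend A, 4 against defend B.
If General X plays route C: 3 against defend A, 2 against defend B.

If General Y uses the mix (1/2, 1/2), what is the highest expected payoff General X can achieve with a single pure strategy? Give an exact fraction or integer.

route A: (10)·(1/2) + (0)·(1/2) = 5.
route B: (5)·(1/2) + (4)·(1/2) = 9/2.
route C: (3)·(1/2) + (2)·(1/2) = 5/2.
The best pure response is route A with expected payoff 5.

5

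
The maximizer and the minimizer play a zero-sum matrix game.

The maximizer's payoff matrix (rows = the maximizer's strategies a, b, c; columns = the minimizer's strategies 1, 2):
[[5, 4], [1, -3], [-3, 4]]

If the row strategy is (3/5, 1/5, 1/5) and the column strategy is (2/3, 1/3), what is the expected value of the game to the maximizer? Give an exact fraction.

13/5

Against (2/3, 1/3), each row's expected payoff is a: 14/3; b: -1/3; c: -2/3.
Taking the (3/5, 1/5, 1/5)-weighted average: (3/5)·(14/3) + (1/5)·(-1/3) + (1/5)·(-2/3) = 13/5.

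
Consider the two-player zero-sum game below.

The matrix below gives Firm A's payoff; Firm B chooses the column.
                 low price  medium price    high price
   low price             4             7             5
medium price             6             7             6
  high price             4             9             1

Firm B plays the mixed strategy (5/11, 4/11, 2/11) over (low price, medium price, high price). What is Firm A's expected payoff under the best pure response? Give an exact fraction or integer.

70/11

low price: (4)·(5/11) + (7)·(4/11) + (5)·(2/11) = 58/11.
medium price: (6)·(5/11) + (7)·(4/11) + (6)·(2/11) = 70/11.
high price: (4)·(5/11) + (9)·(4/11) + (1)·(2/11) = 58/11.
The best pure response is medium price with expected payoff 70/11.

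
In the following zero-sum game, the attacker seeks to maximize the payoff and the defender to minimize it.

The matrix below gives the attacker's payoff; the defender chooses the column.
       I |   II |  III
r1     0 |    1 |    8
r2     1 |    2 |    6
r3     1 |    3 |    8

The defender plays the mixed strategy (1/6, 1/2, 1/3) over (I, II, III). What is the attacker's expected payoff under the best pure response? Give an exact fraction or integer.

r1: (0)·(1/6) + (1)·(1/2) + (8)·(1/3) = 19/6.
r2: (1)·(1/6) + (2)·(1/2) + (6)·(1/3) = 19/6.
r3: (1)·(1/6) + (3)·(1/2) + (8)·(1/3) = 13/3.
The best pure response is r3 with expected payoff 13/3.

13/3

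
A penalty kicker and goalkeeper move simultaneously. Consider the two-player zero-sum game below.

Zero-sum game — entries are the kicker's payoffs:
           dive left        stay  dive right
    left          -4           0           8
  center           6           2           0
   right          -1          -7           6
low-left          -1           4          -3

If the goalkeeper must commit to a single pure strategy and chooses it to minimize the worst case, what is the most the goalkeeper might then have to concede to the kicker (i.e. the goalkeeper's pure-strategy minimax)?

4

The worst case (largest entry) in each column is dive left: 6, stay: 4, dive right: 8.
The best (smallest) of these is 4.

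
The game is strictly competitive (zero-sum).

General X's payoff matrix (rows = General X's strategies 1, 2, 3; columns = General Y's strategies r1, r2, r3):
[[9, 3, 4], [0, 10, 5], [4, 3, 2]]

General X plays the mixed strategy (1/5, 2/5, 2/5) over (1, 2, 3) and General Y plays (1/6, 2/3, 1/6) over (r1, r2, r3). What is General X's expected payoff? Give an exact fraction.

151/30

Against (1/6, 2/3, 1/6), each row's expected payoff is 1: 25/6; 2: 15/2; 3: 3.
Taking the (1/5, 2/5, 2/5)-weighted average: (1/5)·(25/6) + (2/5)·(15/2) + (2/5)·(3) = 151/30.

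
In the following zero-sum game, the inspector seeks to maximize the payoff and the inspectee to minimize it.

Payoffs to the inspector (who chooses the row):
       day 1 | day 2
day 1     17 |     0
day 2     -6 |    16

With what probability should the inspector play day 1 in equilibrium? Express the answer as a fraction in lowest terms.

Row minima are 0 and -6, so the inspector's maximin is 0; column maxima are 17 and 16, so the inspectee's minimax is 16. These differ, so the equilibrium is in mixed strategies.
Let the inspector play day 1 with probability p. The inspectee is indifferent when 17p − 6(1−p) = 16(1−p), giving p = 22/39.

22/39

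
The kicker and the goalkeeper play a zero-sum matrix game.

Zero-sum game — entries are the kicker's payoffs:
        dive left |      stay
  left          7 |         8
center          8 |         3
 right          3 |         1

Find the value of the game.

43/6

Row right is strictly dominated by row center, so the kicker never plays it.
The remaining 2×2 game on (left, center) × (dive left, stay) has no saddle point. Let the kicker play left with probability p; indifference gives 7p + 8(1−p) = 8p + 3(1−p), so p = 5/6.
Similarly the goalkeeper's optimal q on dive left is 5/6, and the value is 7·(5/6) + (8)·(1/6) = 43/6.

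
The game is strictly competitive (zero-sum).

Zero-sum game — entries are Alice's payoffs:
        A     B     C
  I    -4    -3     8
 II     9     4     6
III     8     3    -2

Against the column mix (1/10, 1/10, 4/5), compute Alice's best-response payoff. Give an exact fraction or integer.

I: (-4)·(1/10) + (-3)·(1/10) + (8)·(4/5) = 57/10.
II: (9)·(1/10) + (4)·(1/10) + (6)·(4/5) = 61/10.
III: (8)·(1/10) + (3)·(1/10) + (-2)·(4/5) = -1/2.
The best pure response is II with expected payoff 61/10.

61/10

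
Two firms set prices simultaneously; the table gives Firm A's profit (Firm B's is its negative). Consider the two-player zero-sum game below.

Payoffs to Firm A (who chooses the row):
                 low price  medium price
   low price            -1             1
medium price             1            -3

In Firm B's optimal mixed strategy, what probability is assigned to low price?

2/3

Row minima are -1 and -3, so Firm A's maximin is -1; column maxima are 1 and 1, so Firm B's minimax is 1. These differ, so the equilibrium is in mixed strategies.
Let Firm B play low price with probability q. Firm A is indifferent when −q + (1−q) = q − 3(1−q), giving q = 2/3.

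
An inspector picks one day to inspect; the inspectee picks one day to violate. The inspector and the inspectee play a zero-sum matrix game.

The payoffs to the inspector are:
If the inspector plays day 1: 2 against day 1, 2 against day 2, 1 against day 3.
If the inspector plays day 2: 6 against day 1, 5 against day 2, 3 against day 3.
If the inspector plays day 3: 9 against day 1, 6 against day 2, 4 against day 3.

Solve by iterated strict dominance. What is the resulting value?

Column day 2 is strictly dominated by day 3 for the inspectee (1<2, 3<5, 4<6); eliminate day 2.
Row day 2 is strictly dominated by row day 3 (9>6, 4>3); eliminate day 2.
Column day 1 is strictly dominated by day 3 for the inspectee (1<2, 4<9); eliminate day 1.
Row day 1 is strictly dominated by row day 3 (4>1); eliminate day 1.
Only (day 3, day 3) remains, with payoff 4.

4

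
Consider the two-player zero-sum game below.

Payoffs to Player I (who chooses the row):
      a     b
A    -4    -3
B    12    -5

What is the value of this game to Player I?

-28/9

Row minima are -4 and -5, so Player I's maximin is -4; column maxima are 12 and -3, so Player II's minimax is -3. These differ, so the equilibrium is in mixed strategies.
Let Player I play A with probability p. Player II is indifferent when −4p + 12(1−p) = −3p − 5(1−p), giving p = 17/18.
Let Player II play a with probability q. Player I is indifferent when −4q − 3(1−q) = 12q − 5(1−q), giving q = 1/9.
The value is -4·(1/9) + (-3)·(8/9) = -28/9.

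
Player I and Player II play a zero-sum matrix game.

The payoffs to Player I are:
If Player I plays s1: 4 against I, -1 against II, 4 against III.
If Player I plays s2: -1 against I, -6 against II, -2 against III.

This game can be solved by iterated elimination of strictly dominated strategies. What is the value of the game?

-1

Row s2 is strictly dominated by row s1 (4>-1, -1>-6, 4>-2); eliminate s2.
Column III is strictly dominated by II for Player II (-1<4); eliminate III.
Column I is strictly dominated by II for Player II (-1<4); eliminate I.
Only (s1, II) remains, with payoff -1.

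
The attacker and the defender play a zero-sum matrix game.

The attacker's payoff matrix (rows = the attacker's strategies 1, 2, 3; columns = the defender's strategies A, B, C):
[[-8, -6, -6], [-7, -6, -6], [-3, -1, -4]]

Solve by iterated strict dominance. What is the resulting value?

Row 2 is strictly dominated by row 3 (-3>-7, -1>-6, -4>-6); eliminate 2.
Column B is strictly dominated by A for the defender (-8<-6, -3<-1); eliminate B.
Row 1 is strictly dominated by row 3 (-3>-8, -4>-6); eliminate 1.
Column A is strictly dominated by C for the defender (-4<-3); eliminate A.
Only (3, C) remains, with payoff -4.

-4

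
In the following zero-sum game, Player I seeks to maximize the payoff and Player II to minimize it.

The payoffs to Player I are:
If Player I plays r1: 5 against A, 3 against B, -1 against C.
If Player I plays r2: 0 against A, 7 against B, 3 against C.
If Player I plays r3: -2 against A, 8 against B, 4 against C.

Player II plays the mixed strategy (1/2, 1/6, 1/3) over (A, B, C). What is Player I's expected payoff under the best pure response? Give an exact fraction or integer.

8/3

r1: (5)·(1/2) + (3)·(1/6) + (-1)·(1/3) = 8/3.
r2: (0)·(1/2) + (7)·(1/6) + (3)·(1/3) = 13/6.
r3: (-2)·(1/2) + (8)·(1/6) + (4)·(1/3) = 5/3.
The best pure response is r1 with expected payoff 8/3.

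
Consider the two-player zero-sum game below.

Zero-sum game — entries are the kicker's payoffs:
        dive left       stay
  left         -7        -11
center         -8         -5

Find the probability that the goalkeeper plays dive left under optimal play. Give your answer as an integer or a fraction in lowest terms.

6/7

Row minima are -11 and -8, so the kicker's maximin is -8; column maxima are -7 and -5, so the goalkeeper's minimax is -7. These differ, so the equilibrium is in mixed strategies.
Let the goalkeeper play dive left with probability q. The kicker is indifferent when −7q − 11(1−q) = −8q − 5(1−q), giving q = 6/7.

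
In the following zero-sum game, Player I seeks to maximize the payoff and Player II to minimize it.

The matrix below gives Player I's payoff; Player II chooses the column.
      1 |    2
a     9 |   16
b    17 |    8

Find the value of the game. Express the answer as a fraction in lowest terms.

Row minima are 9 and 8, so Player I's maximin is 9; column maxima are 17 and 16, so Player II's minimax is 16. These differ, so the equilibrium is in mixed strategies.
Let Player I play a with probability p. Player II is indifferent when 9p + 17(1−p) = 16p + 8(1−p), giving p = 9/16.
Let Player II play 1 with probability q. Player I is indifferent when 9q + 16(1−q) = 17q + 8(1−q), giving q = 1/2.
The value is 9·(1/2) + (16)·(1/2) = 25/2.

25/2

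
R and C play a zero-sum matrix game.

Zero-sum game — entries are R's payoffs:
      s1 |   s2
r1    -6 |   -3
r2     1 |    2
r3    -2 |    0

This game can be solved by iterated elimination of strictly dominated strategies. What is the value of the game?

Row r1 is strictly dominated by row r2 (1>-6, 2>-3); eliminate r1.
Row r3 is strictly dominated by row r2 (1>-2, 2>0); eliminate r3.
Column s2 is strictly dominated by s1 for C (1<2); eliminate s2.
Only (r2, s1) remains, with payoff 1.

1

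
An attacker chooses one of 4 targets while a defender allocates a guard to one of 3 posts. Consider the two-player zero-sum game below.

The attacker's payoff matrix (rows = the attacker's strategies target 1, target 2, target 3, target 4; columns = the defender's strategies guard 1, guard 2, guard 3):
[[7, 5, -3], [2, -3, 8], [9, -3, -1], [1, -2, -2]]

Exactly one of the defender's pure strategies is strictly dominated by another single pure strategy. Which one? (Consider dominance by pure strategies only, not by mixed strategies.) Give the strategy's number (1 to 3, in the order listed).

1

The defender prefers columns that give the attacker less. Compare guard 1 with guard 2: 5 < 7, -3 < 2, -3 < 9, -2 < 1.
So guard 2 strictly dominates guard 1 for the defender; guard 1 is strictly dominated.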